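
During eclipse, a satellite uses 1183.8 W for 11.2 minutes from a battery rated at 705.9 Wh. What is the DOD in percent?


E_used = P * t / 60 = 1183.8 * 11.2 / 60 = 220.9760 Wh
DOD = E_used / E_total * 100 = 220.9760 / 705.9 * 100
DOD = 31.3042 %

31.3042 %


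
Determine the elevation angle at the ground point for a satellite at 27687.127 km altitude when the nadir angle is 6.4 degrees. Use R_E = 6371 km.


r = R_E + alt = 34058.1270 km
Law of sines in the satellite / Earth-center / ground-point triangle:
  sin(nadir)/R_E = sin(90 + el)/r  =>  cos(el) = (r/R_E)*sin(nadir)
cos(el) = (34058.1270 / 6371.0000) * sin(6.4 deg) = 0.5958912
el = arccos(0.5958912) = 53.4238 deg
(Earth-central angle = 90 - nadir - el = 30.1762 deg)

53.4238 degrees


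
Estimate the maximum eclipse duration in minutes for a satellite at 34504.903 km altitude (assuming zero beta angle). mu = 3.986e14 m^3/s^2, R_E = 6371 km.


r = 40875.9030 km
T = 1370.7587 min
Eclipse fraction = arcsin(R_E/r)/pi = arcsin(6371.0000/40875.9030)/pi
= arcsin(0.155862)/pi = 0.04981552
Eclipse duration = 0.04981552 * 1370.7587 = 68.2851 min

68.2851 minutes


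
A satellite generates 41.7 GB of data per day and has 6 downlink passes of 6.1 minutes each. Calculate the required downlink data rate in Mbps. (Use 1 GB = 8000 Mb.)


total contact time = 6 * 6.1 * 60 = 2196.0000 s
data = 41.7 GB = 333600.0000 Mb
rate = 333600.0000 / 2196.0000 = 151.9126 Mbps

151.9126 Mbps


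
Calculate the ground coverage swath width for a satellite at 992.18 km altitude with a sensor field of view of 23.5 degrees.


FOV = 23.5 deg = 0.4101524 rad
swath = 2 * alt * tan(FOV/2) = 2 * 992.18 * tan(0.2050762)
swath = 2 * 992.18 * 0.2080003
swath = 412.7475 km

412.7475 km


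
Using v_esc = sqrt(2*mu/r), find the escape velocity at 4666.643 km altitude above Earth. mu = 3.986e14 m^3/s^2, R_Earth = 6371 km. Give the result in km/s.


r = 6371.0 + 4666.643 = 11037.6430 km = 1.1037643e+07 m
v_esc = sqrt(2*mu/r) = sqrt(2*3.986e14 / 1.1037643e+07)
v_esc = 8498.5625 m/s = 8.4986 km/s

8.4986 km/s


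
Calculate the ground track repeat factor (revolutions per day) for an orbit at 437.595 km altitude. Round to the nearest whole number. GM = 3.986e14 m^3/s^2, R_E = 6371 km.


r = 6.808595e+06 m
T = 2*pi*sqrt(r^3/mu) = 5591.1027 s = 93.1850 min
revs/day = 1440 / 93.1850 = 15.4531
Rounded: 15 revolutions per day

15 revolutions per day


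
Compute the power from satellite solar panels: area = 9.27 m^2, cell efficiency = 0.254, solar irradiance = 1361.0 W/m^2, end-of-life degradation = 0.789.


P = area * eta * S * degradation
P = 9.27 * 0.254 * 1361.0 * 0.789
P = 2528.4163 W

2528.4163 W


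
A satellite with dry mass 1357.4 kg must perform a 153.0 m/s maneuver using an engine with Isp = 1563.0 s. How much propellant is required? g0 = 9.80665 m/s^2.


ve = Isp * g0 = 1563.0 * 9.80665 = 15327.793950 m/s
mass ratio = exp(dv/ve) = exp(153.0/15327.793950) = 1.01003185
m_prop = m_dry * (mr - 1) = 1357.4 * (1.01003185 - 1)
m_prop = 13.6172 kg

13.6172 kg


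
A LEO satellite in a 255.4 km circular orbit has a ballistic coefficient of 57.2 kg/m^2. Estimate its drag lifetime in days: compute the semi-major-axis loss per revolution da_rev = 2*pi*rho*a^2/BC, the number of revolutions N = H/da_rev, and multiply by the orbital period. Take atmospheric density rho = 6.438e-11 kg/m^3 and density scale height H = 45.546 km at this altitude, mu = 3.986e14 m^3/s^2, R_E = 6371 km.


a = R_E + alt = 6626.4000 km = 6.6264e+06 m
da_rev = 2*pi*rho*a^2/BC = 2*pi*6.438e-11*(6.6264e+06)^2/57.2 = 310.520380 m per revolution
N = H/da_rev = 45546.0000 m / 310.520380 m = 146.6764 revolutions
P = 2*pi*sqrt(a^3/mu) = 5368.1877 s
lifetime = N*P = 146.6764 * 5368.1877 = 787386.2507 s = 9.1133 days

9.1133 days


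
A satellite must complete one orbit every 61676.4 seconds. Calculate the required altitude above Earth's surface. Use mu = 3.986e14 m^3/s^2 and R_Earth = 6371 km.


T = 61676.4 s
r = (mu*T^2/(4*pi^2))^(1/3) = (3.986e14 * 61676.4^2 / (4*pi^2))^(1/3)
r = 3.3739491e+07 m = 33739.4913 km
alt = r - R_E = 33739.4913 - 6371 = 27368.4913 km

27368.4913 km


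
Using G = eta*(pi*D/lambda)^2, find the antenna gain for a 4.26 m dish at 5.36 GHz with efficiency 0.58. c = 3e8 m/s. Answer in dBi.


lambda = c/f = 3e8 / 5.36e+09 = 0.05597015 m
G = eta*(pi*D/lambda)^2 = 0.58*(pi*4.26/0.05597015)^2
G = 33161.4878 (linear)
G = 10*log10(33161.4878) = 45.2063 dBi

45.2063 dBi


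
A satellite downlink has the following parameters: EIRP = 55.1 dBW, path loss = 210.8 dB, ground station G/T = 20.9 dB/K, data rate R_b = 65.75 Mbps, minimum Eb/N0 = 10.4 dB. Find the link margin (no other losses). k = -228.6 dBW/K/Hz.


C/N0 = EIRP - FSPL + G/T - k = 55.1 - 210.8 + 20.9 - (-228.6)
C/N0 = 93.8000 dB-Hz
R_b = 65.75 Mbps = 6.575e+07 bps -> 10*log10(R_b) = 78.1790 dB-Hz
Eb/N0 = C/N0 - 10*log10(R_b) = 93.8000 - 78.1790 = 15.6210 dB
Margin = Eb/N0 - Eb/N0_req = 15.6210 - 10.4 = 5.2210 dB (link closes)

5.2210 dB


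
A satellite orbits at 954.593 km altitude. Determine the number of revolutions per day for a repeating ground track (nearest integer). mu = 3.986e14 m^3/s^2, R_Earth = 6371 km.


r = 7.325593e+06 m
T = 2*pi*sqrt(r^3/mu) = 6239.8680 s = 103.9978 min
revs/day = 1440 / 103.9978 = 13.8464
Rounded: 14 revolutions per day

14 revolutions per day


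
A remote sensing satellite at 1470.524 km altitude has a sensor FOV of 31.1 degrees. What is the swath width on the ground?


FOV = 31.1 deg = 0.5427974 rad
swath = 2 * alt * tan(FOV/2) = 2 * 1470.524 * tan(0.2713987)
swath = 2 * 1470.524 * 0.2782646
swath = 818.3894 km

818.3894 km


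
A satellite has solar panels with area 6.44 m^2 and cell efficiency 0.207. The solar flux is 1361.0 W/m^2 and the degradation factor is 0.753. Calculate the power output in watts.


P = area * eta * S * degradation
P = 6.44 * 0.207 * 1361.0 * 0.753
P = 1366.1844 W

1366.1844 W


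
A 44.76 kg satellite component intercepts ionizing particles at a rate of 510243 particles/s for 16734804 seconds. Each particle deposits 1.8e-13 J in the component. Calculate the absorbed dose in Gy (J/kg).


Total energy deposited = rate * time * E_per
  = 510243 * 16734804 * 1.8e-13 = 1.5370 J
Dose = E_total / mass = 1.5370 / 44.76
Dose = 0.0343384 Gy

0.0343 Gy


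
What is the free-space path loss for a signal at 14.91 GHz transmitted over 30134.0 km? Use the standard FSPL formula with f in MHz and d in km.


f = 14.91 GHz = 14910.0000 MHz
d = 30134.0 km
FSPL = 32.44 + 20*log10(14910.0000) + 20*log10(30134.0)
FSPL = 32.44 + 83.4696 + 89.5811
FSPL = 205.4907 dB

205.4907 dB


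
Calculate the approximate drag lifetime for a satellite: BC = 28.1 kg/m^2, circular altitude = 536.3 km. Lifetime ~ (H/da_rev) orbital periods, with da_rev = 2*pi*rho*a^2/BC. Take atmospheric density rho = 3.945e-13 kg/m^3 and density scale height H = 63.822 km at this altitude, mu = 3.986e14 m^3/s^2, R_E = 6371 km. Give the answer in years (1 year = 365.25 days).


a = R_E + alt = 6907.3000 km = 6.9073e+06 m
da_rev = 2*pi*rho*a^2/BC = 2*pi*3.945e-13*(6.9073e+06)^2/28.1 = 4.208596 m per revolution
N = H/da_rev = 63822.0000 m / 4.208596 m = 15164.6788 revolutions
P = 2*pi*sqrt(a^3/mu) = 5713.1246 s
lifetime = N*P = 15164.6788 * 5713.1246 = 8.66377e+07 s = 1002.7512 days
years = 1002.7512 / 365.25 = 2.7454 years

2.7454 years


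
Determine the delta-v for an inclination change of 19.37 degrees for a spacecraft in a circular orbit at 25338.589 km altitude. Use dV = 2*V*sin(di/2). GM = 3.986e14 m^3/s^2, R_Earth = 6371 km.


r = 31709.5890 km = 3.1709589e+07 m
V = sqrt(mu/r) = 3545.4661 m/s
di = 19.37 deg = 0.3380703 rad
dV = 2*V*sin(di/2) = 2*3545.4661*sin(0.1690351)
dV = 1192.9169 m/s = 1.1929 km/s

1.1929 km/s


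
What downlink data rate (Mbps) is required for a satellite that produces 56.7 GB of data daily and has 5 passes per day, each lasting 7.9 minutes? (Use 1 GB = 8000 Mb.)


total contact time = 5 * 7.9 * 60 = 2370.0000 s
data = 56.7 GB = 453600.0000 Mb
rate = 453600.0000 / 2370.0000 = 191.3924 Mbps

191.3924 Mbps


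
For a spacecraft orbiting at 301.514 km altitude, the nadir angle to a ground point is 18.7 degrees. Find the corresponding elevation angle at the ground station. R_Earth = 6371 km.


r = R_E + alt = 6672.5140 km
Law of sines in the satellite / Earth-center / ground-point triangle:
  sin(nadir)/R_E = sin(90 + el)/r  =>  cos(el) = (r/R_E)*sin(nadir)
cos(el) = (6672.5140 / 6371.0000) * sin(18.7 deg) = 0.3357863
el = arccos(0.3357863) = 70.3796 deg
(Earth-central angle = 90 - nadir - el = 0.920361 deg)

70.3796 degrees


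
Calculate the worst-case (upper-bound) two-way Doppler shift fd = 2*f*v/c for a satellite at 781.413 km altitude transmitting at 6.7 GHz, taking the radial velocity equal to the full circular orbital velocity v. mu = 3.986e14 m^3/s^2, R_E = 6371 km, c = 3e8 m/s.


r = 7.152413e+06 m
v = sqrt(mu/r) = 7465.2156 m/s (worst-case radial velocity)
f = 6.7 GHz = 6.7e+09 Hz
fd = 2*f*v/c = 2*6.7e+09*7465.2156/3.0e+08
fd = 333446.2970 Hz

333446.2970 Hz


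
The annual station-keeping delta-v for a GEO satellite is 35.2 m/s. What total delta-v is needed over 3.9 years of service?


dV = rate * years = 35.2 * 3.9
dV = 137.2800 m/s

137.2800 m/s


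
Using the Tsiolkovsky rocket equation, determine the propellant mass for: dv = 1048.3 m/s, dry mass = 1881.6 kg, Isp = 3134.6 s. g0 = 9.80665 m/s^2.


ve = Isp * g0 = 3134.6 * 9.80665 = 30739.925090 m/s
mass ratio = exp(dv/ve) = exp(1048.3/30739.925090) = 1.03469038
m_prop = m_dry * (mr - 1) = 1881.6 * (1.03469038 - 1)
m_prop = 65.2734 kg

65.2734 kg


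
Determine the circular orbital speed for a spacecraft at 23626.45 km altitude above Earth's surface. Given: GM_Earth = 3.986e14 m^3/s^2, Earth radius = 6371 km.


r = R_E + alt = 6371.0 + 23626.45 = 29997.4500 km = 2.999745e+07 m
v = sqrt(mu/r) = sqrt(3.986e14 / 2.999745e+07) = 3645.2429 m/s = 3.6452 km/s

3.6452 km/s


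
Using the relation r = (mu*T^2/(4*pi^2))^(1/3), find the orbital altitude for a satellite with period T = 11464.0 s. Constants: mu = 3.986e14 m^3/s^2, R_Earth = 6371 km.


T = 11464.0 s
r = (mu*T^2/(4*pi^2))^(1/3) = (3.986e14 * 11464.0^2 / (4*pi^2))^(1/3)
r = 1.0988792e+07 m = 10988.7925 km
alt = r - R_E = 10988.7925 - 6371 = 4617.7925 km

4617.7925 km


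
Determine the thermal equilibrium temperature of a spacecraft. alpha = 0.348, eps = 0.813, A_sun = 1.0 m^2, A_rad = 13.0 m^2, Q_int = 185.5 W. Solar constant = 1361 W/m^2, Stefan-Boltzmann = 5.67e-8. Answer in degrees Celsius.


Numerator = alpha*S*A_sun + Q_int = 0.348*1361*1.0 + 185.5 = 659.1280 W
Denominator = eps*sigma*A_rad = 0.813*5.67e-8*13.0 = 5.992623e-07 W/K^4
T^4 = 1.099899e+09 K^4
T = 182.1118 K = -91.0382 C

-91.0382 degrees Celsius


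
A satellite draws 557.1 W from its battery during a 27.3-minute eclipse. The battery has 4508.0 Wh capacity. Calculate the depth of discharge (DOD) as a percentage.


E_used = P * t / 60 = 557.1 * 27.3 / 60 = 253.4805 Wh
DOD = E_used / E_total * 100 = 253.4805 / 4508.0 * 100
DOD = 5.6229 %

5.6229 %


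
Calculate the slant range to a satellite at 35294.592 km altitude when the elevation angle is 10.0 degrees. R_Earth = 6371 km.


h = 35294.592 km, el = 10.0 deg
d = -R_E*sin(el) + sqrt((R_E*sin(el))^2 + 2*R_E*h + h^2)
d = -6371.0000*sin(0.1745329) + sqrt((6371.0000*0.1736482)^2 + 2*6371.0000*35294.592 + 35294.592^2)
d = 40084.1699 km

40084.1699 km


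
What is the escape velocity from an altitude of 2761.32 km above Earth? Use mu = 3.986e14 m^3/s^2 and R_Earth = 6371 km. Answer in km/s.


r = 6371.0 + 2761.32 = 9132.3200 km = 9.13232e+06 m
v_esc = sqrt(2*mu/r) = sqrt(2*3.986e14 / 9.13232e+06)
v_esc = 9343.1449 m/s = 9.3431 km/s

9.3431 km/s


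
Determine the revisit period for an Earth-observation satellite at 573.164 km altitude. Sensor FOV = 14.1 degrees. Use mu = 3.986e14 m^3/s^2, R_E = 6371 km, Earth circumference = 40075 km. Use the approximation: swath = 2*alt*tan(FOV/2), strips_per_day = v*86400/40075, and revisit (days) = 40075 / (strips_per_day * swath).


swath = 2*573.164*tan(0.1230457) = 141.7669 km
v = sqrt(mu/r) = 7576.3262 m/s = 7.5763 km/s
strips/day = v*86400/40075 = 7.5763*86400/40075 = 16.3342
coverage/day = strips * swath = 16.3342 * 141.7669 = 2315.6548 km
revisit = 40075 / 2315.6548 = 17.3061 days

17.3061 days


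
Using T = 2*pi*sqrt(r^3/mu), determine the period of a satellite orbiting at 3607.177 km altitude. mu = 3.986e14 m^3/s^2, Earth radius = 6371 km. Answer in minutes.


r = 9978.1770 km = 9.978177e+06 m
T = 2*pi*sqrt(r^3/mu) = 2*pi*sqrt(9.9346738e+20 / 3.986e14)
T = 9919.4599 s = 165.3243 min

165.3243 minutes


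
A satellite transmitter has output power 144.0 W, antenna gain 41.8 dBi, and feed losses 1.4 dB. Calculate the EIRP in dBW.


Pt = 144.0 W = 21.5836 dBW
EIRP = Pt_dBW + Gt - losses = 21.5836 + 41.8 - 1.4 = 61.9836 dBW

61.9836 dBW


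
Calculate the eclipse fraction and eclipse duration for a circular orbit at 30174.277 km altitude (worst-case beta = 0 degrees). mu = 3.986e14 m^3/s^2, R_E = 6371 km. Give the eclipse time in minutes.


r = 36545.2770 km
T = 1158.7957 min
Eclipse fraction = arcsin(R_E/r)/pi = arcsin(6371.0000/36545.2770)/pi
= arcsin(0.1743317)/pi = 0.0557765
Eclipse duration = 0.0557765 * 1158.7957 = 64.6336 min

64.6336 minutes


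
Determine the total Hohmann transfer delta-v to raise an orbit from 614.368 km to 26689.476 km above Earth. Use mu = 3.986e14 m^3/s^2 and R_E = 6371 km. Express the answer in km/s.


r1 = 6985.3680 km = 6.985368e+06 m
r2 = 33060.4760 km = 3.3060476e+07 m
dv1 = sqrt(mu/r1)*(sqrt(2*r2/(r1+r2)) - 1) = 2152.6002 m/s
dv2 = sqrt(mu/r2)*(1 - sqrt(2*r1/(r1+r2))) = 1421.3724 m/s
total dv = |dv1| + |dv2| = 2152.6002 + 1421.3724 = 3573.9726 m/s = 3.5740 km/s

3.5740 km/s


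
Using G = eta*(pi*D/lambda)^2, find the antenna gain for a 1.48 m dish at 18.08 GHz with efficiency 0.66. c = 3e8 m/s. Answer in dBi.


lambda = c/f = 3e8 / 1.808e+10 = 0.01659292 m
G = eta*(pi*D/lambda)^2 = 0.66*(pi*1.48/0.01659292)^2
G = 51822.8692 (linear)
G = 10*log10(51822.8692) = 47.1452 dBi

47.1452 dBi


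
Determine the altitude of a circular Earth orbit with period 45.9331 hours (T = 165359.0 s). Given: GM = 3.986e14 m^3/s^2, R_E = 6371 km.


T = 165359.0 s
r = (mu*T^2/(4*pi^2))^(1/3) = (3.986e14 * 165359.0^2 / (4*pi^2))^(1/3)
r = 6.5114505e+07 m = 65114.5051 km
alt = r - R_E = 65114.5051 - 6371 = 58743.5051 km

58743.5051 km


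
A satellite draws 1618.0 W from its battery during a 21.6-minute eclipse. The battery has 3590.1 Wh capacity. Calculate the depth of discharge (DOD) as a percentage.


E_used = P * t / 60 = 1618.0 * 21.6 / 60 = 582.4800 Wh
DOD = E_used / E_total * 100 = 582.4800 / 3590.1 * 100
DOD = 16.2246 %

16.2246 %


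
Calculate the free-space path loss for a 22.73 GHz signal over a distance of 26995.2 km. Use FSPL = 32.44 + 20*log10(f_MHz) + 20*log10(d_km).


f = 22.73 GHz = 22730.0000 MHz
d = 26995.2 km
FSPL = 32.44 + 20*log10(22730.0000) + 20*log10(26995.2)
FSPL = 32.44 + 87.1320 + 88.6257
FSPL = 208.1977 dB

208.1977 dB


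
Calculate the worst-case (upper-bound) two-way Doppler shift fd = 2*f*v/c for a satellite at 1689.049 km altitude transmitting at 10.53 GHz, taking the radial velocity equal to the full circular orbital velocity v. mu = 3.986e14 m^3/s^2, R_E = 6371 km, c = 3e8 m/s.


r = 8.060049e+06 m
v = sqrt(mu/r) = 7032.3391 m/s (worst-case radial velocity)
f = 10.53 GHz = 1.053e+10 Hz
fd = 2*f*v/c = 2*1.053e+10*7032.3391/3.0e+08
fd = 493670.2069 Hz

493670.2069 Hz


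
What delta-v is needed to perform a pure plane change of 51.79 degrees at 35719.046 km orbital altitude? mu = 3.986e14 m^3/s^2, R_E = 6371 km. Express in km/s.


r = 42090.0460 km = 4.2090046e+07 m
V = sqrt(mu/r) = 3077.3646 m/s
di = 51.79 deg = 0.903906 rad
dV = 2*V*sin(di/2) = 2*3077.3646*sin(0.451953)
dV = 2687.9135 m/s = 2.6879 km/s

2.6879 km/s


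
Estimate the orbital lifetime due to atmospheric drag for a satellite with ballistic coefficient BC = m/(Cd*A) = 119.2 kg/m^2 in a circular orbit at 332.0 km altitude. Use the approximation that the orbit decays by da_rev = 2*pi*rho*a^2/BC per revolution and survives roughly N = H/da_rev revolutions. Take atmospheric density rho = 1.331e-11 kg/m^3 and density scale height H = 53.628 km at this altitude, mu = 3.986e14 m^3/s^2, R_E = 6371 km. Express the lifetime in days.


a = R_E + alt = 6703.0000 km = 6.703e+06 m
da_rev = 2*pi*rho*a^2/BC = 2*pi*1.331e-11*(6.703e+06)^2/119.2 = 31.522460 m per revolution
N = H/da_rev = 53628.0000 m / 31.522460 m = 1701.2631 revolutions
P = 2*pi*sqrt(a^3/mu) = 5461.5391 s
lifetime = N*P = 1701.2631 * 5461.5391 = 9.2915152e+06 s = 107.5407 days

107.5407 days


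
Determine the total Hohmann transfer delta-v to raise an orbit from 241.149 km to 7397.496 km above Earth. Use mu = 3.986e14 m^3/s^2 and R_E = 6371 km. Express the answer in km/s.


r1 = 6612.1490 km = 6.612149e+06 m
r2 = 13768.4960 km = 1.3768496e+07 m
dv1 = sqrt(mu/r1)*(sqrt(2*r2/(r1+r2)) - 1) = 1260.7767 m/s
dv2 = sqrt(mu/r2)*(1 - sqrt(2*r1/(r1+r2))) = 1046.3961 m/s
total dv = |dv1| + |dv2| = 1260.7767 + 1046.3961 = 2307.1727 m/s = 2.3072 km/s

2.3072 km/s


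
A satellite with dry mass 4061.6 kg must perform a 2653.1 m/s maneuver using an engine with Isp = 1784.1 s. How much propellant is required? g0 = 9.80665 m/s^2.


ve = Isp * g0 = 1784.1 * 9.80665 = 17496.044265 m/s
mass ratio = exp(dv/ve) = exp(2653.1/17496.044265) = 1.16374120
m_prop = m_dry * (mr - 1) = 4061.6 * (1.16374120 - 1)
m_prop = 665.0513 kg

665.0513 kg


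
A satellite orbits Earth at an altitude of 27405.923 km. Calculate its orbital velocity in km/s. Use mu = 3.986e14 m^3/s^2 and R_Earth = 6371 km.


r = R_E + alt = 6371.0 + 27405.923 = 33776.9230 km = 3.3776923e+07 m
v = sqrt(mu/r) = sqrt(3.986e14 / 3.3776923e+07) = 3435.2520 m/s = 3.4353 km/s

3.4353 km/s


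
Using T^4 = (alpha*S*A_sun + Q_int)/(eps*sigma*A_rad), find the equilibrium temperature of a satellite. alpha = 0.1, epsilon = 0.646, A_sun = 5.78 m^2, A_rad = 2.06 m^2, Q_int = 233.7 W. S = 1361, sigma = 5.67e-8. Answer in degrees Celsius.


Numerator = alpha*S*A_sun + Q_int = 0.1*1361*5.78 + 233.7 = 1020.3580 W
Denominator = eps*sigma*A_rad = 0.646*5.67e-8*2.06 = 7.5454092e-08 W/K^4
T^4 = 1.3522898e+10 K^4
T = 341.0103 K = 67.8603 C

67.8603 degrees Celsius


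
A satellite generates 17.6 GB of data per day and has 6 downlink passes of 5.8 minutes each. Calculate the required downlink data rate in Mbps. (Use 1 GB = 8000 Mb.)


total contact time = 6 * 5.8 * 60 = 2088.0000 s
data = 17.6 GB = 140800.0000 Mb
rate = 140800.0000 / 2088.0000 = 67.4330 Mbps

67.4330 Mbps


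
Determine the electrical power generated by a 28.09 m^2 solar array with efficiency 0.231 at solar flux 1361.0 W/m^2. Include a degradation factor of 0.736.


P = area * eta * S * degradation
P = 28.09 * 0.231 * 1361.0 * 0.736
P = 6499.7950 W

6499.7950 W


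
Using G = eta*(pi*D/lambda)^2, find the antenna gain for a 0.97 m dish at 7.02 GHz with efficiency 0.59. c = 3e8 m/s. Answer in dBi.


lambda = c/f = 3e8 / 7.02e+09 = 0.04273504 m
G = eta*(pi*D/lambda)^2 = 0.59*(pi*0.97/0.04273504)^2
G = 3000.0393 (linear)
G = 10*log10(3000.0393) = 34.7713 dBi

34.7713 dBi


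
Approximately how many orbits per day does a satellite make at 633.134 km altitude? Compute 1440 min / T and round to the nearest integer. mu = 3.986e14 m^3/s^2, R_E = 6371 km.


r = 7.004134e+06 m
T = 2*pi*sqrt(r^3/mu) = 5833.6839 s = 97.2281 min
revs/day = 1440 / 97.2281 = 14.8105
Rounded: 15 revolutions per day

15 revolutions per day


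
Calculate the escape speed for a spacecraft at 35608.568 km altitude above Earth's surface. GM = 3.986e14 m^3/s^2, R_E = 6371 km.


r = 6371.0 + 35608.568 = 41979.5680 km = 4.1979568e+07 m
v_esc = sqrt(2*mu/r) = sqrt(2*3.986e14 / 4.1979568e+07)
v_esc = 4357.7736 m/s = 4.3578 km/s

4.3578 km/s


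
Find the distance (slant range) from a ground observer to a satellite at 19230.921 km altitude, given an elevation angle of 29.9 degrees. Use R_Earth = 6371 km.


h = 19230.921 km, el = 29.9 deg
d = -R_E*sin(el) + sqrt((R_E*sin(el))^2 + 2*R_E*h + h^2)
d = -6371.0000*sin(0.5218534) + sqrt((6371.0000*0.4984877)^2 + 2*6371.0000*19230.921 + 19230.921^2)
d = 21823.2314 km

21823.2314 km


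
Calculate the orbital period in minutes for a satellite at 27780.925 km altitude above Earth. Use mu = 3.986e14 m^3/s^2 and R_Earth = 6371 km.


r = 34151.9250 km = 3.4151925e+07 m
T = 2*pi*sqrt(r^3/mu) = 2*pi*sqrt(3.9833234e+22 / 3.986e14)
T = 62810.7535 s = 1046.8459 min

1046.8459 minutes


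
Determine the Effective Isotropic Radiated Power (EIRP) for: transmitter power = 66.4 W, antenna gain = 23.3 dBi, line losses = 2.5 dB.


Pt = 66.4 W = 18.2217 dBW
EIRP = Pt_dBW + Gt - losses = 18.2217 + 23.3 - 2.5 = 39.0217 dBW

39.0217 dBW


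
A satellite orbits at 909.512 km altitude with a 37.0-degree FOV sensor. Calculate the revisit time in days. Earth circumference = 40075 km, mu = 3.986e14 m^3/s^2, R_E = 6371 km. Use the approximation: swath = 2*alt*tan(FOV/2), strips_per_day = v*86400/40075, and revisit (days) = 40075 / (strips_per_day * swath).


swath = 2*909.512*tan(0.3228859) = 608.6369 km
v = sqrt(mu/r) = 7399.2497 m/s = 7.3992 km/s
strips/day = v*86400/40075 = 7.3992*86400/40075 = 15.9525
coverage/day = strips * swath = 15.9525 * 608.6369 = 9709.2613 km
revisit = 40075 / 9709.2613 = 4.1275 days

4.1275 days


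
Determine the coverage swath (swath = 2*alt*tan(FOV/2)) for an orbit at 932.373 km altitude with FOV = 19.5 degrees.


FOV = 19.5 deg = 0.3403392 rad
swath = 2 * alt * tan(FOV/2) = 2 * 932.373 * tan(0.1701696)
swath = 2 * 932.373 * 0.1718314
swath = 320.4220 km

320.4220 km


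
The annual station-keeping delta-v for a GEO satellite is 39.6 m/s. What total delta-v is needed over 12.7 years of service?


dV = rate * years = 39.6 * 12.7
dV = 502.9200 m/s

502.9200 m/s


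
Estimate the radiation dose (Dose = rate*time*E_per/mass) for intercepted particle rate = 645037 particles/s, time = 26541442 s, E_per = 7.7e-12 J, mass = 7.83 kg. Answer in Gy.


Total energy deposited = rate * time * E_per
  = 645037 * 26541442 * 7.7e-12 = 131.8256 J
Dose = E_total / mass = 131.8256 / 7.83
Dose = 16.8360 Gy

16.8360 Gy


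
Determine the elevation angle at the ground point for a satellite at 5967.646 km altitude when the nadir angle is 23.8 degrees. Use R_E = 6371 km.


r = R_E + alt = 12338.6460 km
Law of sines in the satellite / Earth-center / ground-point triangle:
  sin(nadir)/R_E = sin(90 + el)/r  =>  cos(el) = (r/R_E)*sin(nadir)
cos(el) = (12338.6460 / 6371.0000) * sin(23.8 deg) = 0.7815418
el = arccos(0.7815418) = 38.5980 deg
(Earth-central angle = 90 - nadir - el = 27.6020 deg)

38.5980 degrees


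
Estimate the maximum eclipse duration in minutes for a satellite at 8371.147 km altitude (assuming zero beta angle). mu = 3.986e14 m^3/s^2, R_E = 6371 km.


r = 14742.1470 km
T = 296.8938 min
Eclipse fraction = arcsin(R_E/r)/pi = arcsin(6371.0000/14742.1470)/pi
= arcsin(0.4321623)/pi = 0.1422492
Eclipse duration = 0.1422492 * 296.8938 = 42.2329 min

42.2329 minutes


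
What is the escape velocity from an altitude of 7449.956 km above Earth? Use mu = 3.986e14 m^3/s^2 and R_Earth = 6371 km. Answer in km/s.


r = 6371.0 + 7449.956 = 13820.9560 km = 1.3820956e+07 m
v_esc = sqrt(2*mu/r) = sqrt(2*3.986e14 / 1.3820956e+07)
v_esc = 7594.7696 m/s = 7.5948 km/s

7.5948 km/s


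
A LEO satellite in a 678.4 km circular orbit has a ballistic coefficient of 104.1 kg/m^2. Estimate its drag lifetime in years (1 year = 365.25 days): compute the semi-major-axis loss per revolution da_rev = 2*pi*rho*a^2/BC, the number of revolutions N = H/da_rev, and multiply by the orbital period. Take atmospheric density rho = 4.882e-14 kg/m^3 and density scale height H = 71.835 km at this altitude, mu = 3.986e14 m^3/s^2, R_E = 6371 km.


a = R_E + alt = 7049.4000 km = 7.0494e+06 m
da_rev = 2*pi*rho*a^2/BC = 2*pi*4.882e-14*(7.0494e+06)^2/104.1 = 0.146430391 m per revolution
N = H/da_rev = 71835.0000 m / 0.146430391 m = 490574.3915 revolutions
P = 2*pi*sqrt(a^3/mu) = 5890.3276 s
lifetime = N*P = 490574.3915 * 5890.3276 = 2.8896439e+09 s = 33444.9525 days
years = 33444.9525 / 365.25 = 91.5673 years

91.5673 years


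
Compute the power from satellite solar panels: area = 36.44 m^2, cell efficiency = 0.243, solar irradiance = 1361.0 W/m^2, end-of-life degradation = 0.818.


P = area * eta * S * degradation
P = 36.44 * 0.243 * 1361.0 * 0.818
P = 9858.1647 W

9858.1647 W


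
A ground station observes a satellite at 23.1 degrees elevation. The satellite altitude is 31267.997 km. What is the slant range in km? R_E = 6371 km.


h = 31267.997 km, el = 23.1 deg
d = -R_E*sin(el) + sqrt((R_E*sin(el))^2 + 2*R_E*h + h^2)
d = -6371.0000*sin(0.4031711) + sqrt((6371.0000*0.3923371)^2 + 2*6371.0000*31267.997 + 31267.997^2)
d = 34680.4196 km

34680.4196 km


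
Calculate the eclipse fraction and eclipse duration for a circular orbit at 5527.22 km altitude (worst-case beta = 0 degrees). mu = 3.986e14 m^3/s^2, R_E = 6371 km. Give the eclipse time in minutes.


r = 11898.2200 km
T = 215.2697 min
Eclipse fraction = arcsin(R_E/r)/pi = arcsin(6371.0000/11898.2200)/pi
= arcsin(0.5354582)/pi = 0.1798611
Eclipse duration = 0.1798611 * 215.2697 = 38.7186 min

38.7186 minutes


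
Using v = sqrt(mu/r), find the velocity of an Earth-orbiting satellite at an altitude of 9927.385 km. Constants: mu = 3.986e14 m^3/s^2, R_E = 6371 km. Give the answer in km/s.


r = R_E + alt = 6371.0 + 9927.385 = 16298.3850 km = 1.6298385e+07 m
v = sqrt(mu/r) = sqrt(3.986e14 / 1.6298385e+07) = 4945.3423 m/s = 4.9453 km/s

4.9453 km/s


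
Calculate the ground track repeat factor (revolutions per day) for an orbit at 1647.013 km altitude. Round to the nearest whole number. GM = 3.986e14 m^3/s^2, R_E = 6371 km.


r = 8.018013e+06 m
T = 2*pi*sqrt(r^3/mu) = 7145.1501 s = 119.0858 min
revs/day = 1440 / 119.0858 = 12.0921
Rounded: 12 revolutions per day

12 revolutions per day


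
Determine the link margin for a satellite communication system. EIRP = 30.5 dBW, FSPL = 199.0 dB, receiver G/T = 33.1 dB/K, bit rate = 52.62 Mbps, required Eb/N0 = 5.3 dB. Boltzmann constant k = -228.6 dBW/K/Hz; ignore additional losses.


C/N0 = EIRP - FSPL + G/T - k = 30.5 - 199.0 + 33.1 - (-228.6)
C/N0 = 93.2000 dB-Hz
R_b = 52.62 Mbps = 5.262e+07 bps -> 10*log10(R_b) = 77.2115 dB-Hz
Eb/N0 = C/N0 - 10*log10(R_b) = 93.2000 - 77.2115 = 15.9885 dB
Margin = Eb/N0 - Eb/N0_req = 15.9885 - 5.3 = 10.6885 dB (link closes)

10.6885 dB


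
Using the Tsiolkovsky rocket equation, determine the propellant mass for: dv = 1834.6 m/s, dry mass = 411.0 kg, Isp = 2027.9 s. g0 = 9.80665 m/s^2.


ve = Isp * g0 = 2027.9 * 9.80665 = 19886.905535 m/s
mass ratio = exp(dv/ve) = exp(1834.6/19886.905535) = 1.09664077
m_prop = m_dry * (mr - 1) = 411.0 * (1.09664077 - 1)
m_prop = 39.7194 kg

39.7194 kg


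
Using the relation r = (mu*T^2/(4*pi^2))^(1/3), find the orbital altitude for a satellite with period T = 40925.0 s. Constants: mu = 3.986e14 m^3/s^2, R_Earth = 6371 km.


T = 40925.0 s
r = (mu*T^2/(4*pi^2))^(1/3) = (3.986e14 * 40925.0^2 / (4*pi^2))^(1/3)
r = 2.5667583e+07 m = 25667.5832 km
alt = r - R_E = 25667.5832 - 6371 = 19296.5832 km

19296.5832 km


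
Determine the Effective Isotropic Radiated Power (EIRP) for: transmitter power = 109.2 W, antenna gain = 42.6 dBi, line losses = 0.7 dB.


Pt = 109.2 W = 20.3822 dBW
EIRP = Pt_dBW + Gt - losses = 20.3822 + 42.6 - 0.7 = 62.2822 dBW

62.2822 dBW


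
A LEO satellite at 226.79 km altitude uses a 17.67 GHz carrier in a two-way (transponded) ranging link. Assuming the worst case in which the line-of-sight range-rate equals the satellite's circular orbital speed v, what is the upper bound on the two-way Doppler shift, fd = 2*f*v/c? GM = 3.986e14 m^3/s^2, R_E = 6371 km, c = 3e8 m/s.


r = 6.59779e+06 m
v = sqrt(mu/r) = 7772.6552 m/s (worst-case radial velocity)
f = 17.67 GHz = 1.767e+10 Hz
fd = 2*f*v/c = 2*1.767e+10*7772.6552/3.0e+08
fd = 915618.7835 Hz

915618.7835 Hz


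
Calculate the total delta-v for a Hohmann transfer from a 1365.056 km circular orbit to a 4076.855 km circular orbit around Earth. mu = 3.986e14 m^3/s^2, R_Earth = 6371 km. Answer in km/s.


r1 = 7736.0560 km = 7.736056e+06 m
r2 = 10447.8550 km = 1.0447855e+07 m
dv1 = sqrt(mu/r1)*(sqrt(2*r2/(r1+r2)) - 1) = 516.6476 m/s
dv2 = sqrt(mu/r2)*(1 - sqrt(2*r1/(r1+r2))) = 479.1548 m/s
total dv = |dv1| + |dv2| = 516.6476 + 479.1548 = 995.8024 m/s = 0.9958024 km/s

0.9958 km/s


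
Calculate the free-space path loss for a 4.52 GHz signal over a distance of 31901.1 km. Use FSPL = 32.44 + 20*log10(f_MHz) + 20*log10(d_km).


f = 4.52 GHz = 4520.0000 MHz
d = 31901.1 km
FSPL = 32.44 + 20*log10(4520.0000) + 20*log10(31901.1)
FSPL = 32.44 + 73.1028 + 90.0761
FSPL = 195.6189 dB

195.6189 dB


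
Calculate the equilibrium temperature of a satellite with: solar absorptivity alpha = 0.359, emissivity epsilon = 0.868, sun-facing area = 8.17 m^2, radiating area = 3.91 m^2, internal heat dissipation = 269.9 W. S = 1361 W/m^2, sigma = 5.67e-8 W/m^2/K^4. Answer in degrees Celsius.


Numerator = alpha*S*A_sun + Q_int = 0.359*1361*8.17 + 269.9 = 4261.7538 W
Denominator = eps*sigma*A_rad = 0.868*5.67e-8*3.91 = 1.92433e-07 W/K^4
T^4 = 2.214669e+10 K^4
T = 385.7689 K = 112.6189 C

112.6189 degrees Celsius


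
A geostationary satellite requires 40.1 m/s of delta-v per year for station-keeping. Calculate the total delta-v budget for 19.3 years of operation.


dV = rate * years = 40.1 * 19.3
dV = 773.9300 m/s

773.9300 m/s


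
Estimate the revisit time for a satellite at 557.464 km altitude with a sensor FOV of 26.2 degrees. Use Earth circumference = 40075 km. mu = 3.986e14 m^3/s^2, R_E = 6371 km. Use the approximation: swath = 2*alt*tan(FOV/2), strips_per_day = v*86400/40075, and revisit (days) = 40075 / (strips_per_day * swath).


swath = 2*557.464*tan(0.2286381) = 259.4519 km
v = sqrt(mu/r) = 7584.9053 m/s = 7.5849 km/s
strips/day = v*86400/40075 = 7.5849*86400/40075 = 16.3527
coverage/day = strips * swath = 16.3527 * 259.4519 = 4242.7475 km
revisit = 40075 / 4242.7475 = 9.4455 days

9.4455 days


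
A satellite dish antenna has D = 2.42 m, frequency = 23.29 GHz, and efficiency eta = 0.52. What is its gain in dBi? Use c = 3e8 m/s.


lambda = c/f = 3e8 / 2.329e+10 = 0.01288106 m
G = eta*(pi*D/lambda)^2 = 0.52*(pi*2.42/0.01288106)^2
G = 181146.6424 (linear)
G = 10*log10(181146.6424) = 52.5803 dBi

52.5803 dBi


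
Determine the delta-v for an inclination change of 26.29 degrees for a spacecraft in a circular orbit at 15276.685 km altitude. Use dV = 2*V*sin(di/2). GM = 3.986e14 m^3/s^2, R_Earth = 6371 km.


r = 21647.6850 km = 2.1647685e+07 m
V = sqrt(mu/r) = 4291.0435 m/s
di = 26.29 deg = 0.4588471 rad
dV = 2*V*sin(di/2) = 2*4291.0435*sin(0.2294235)
dV = 1951.7056 m/s = 1.9517 km/s

1.9517 km/s


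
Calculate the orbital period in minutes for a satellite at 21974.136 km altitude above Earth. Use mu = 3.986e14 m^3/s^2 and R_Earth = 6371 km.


r = 28345.1360 km = 2.8345136e+07 m
T = 2*pi*sqrt(r^3/mu) = 2*pi*sqrt(2.2773807e+22 / 3.986e14)
T = 47492.9382 s = 791.5490 min

791.5490 minutes


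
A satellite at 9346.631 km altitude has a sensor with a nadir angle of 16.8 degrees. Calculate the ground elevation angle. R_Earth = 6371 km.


r = R_E + alt = 15717.6310 km
Law of sines in the satellite / Earth-center / ground-point triangle:
  sin(nadir)/R_E = sin(90 + el)/r  =>  cos(el) = (r/R_E)*sin(nadir)
cos(el) = (15717.6310 / 6371.0000) * sin(16.8 deg) = 0.7130584
el = arccos(0.7130584) = 44.5157 deg
(Earth-central angle = 90 - nadir - el = 28.6843 deg)

44.5157 degrees


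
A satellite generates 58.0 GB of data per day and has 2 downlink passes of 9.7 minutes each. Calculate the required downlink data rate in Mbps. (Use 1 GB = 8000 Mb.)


total contact time = 2 * 9.7 * 60 = 1164.0000 s
data = 58.0 GB = 464000.0000 Mb
rate = 464000.0000 / 1164.0000 = 398.6254 Mbps

398.6254 Mbps


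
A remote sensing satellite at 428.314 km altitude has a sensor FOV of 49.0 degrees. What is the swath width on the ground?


FOV = 49.0 deg = 0.8552113 rad
swath = 2 * alt * tan(FOV/2) = 2 * 428.314 * tan(0.4276057)
swath = 2 * 428.314 * 0.4557263
swath = 390.3879 km

390.3879 km


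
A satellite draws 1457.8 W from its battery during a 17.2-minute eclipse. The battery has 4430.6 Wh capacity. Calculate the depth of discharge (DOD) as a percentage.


E_used = P * t / 60 = 1457.8 * 17.2 / 60 = 417.9027 Wh
DOD = E_used / E_total * 100 = 417.9027 / 4430.6 * 100
DOD = 9.4322 %

9.4322 %


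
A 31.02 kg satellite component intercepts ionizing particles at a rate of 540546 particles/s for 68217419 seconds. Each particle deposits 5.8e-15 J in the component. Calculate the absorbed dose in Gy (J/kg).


Total energy deposited = rate * time * E_per
  = 540546 * 68217419 * 5.8e-15 = 0.213873 J
Dose = E_total / mass = 0.213873 / 31.02
Dose = 0.00689468 Gy

0.0069 Gy


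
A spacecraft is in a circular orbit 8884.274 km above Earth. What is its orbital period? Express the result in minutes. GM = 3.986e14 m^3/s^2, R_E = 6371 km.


r = 15255.2740 km = 1.5255274e+07 m
T = 2*pi*sqrt(r^3/mu) = 2*pi*sqrt(3.550259e+21 / 3.986e14)
T = 18751.7256 s = 312.5288 min

312.5288 minutes


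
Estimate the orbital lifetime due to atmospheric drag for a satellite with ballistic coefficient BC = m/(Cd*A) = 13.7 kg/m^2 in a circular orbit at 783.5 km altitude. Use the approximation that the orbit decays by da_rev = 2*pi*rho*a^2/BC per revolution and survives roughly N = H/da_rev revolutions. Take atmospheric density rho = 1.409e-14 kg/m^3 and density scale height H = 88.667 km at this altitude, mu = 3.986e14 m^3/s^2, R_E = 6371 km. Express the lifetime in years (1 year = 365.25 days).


a = R_E + alt = 7154.5000 km = 7.1545e+06 m
da_rev = 2*pi*rho*a^2/BC = 2*pi*1.409e-14*(7.1545e+06)^2/13.7 = 0.3307721 m per revolution
N = H/da_rev = 88667.0000 m / 0.3307721 m = 268060.6981 revolutions
P = 2*pi*sqrt(a^3/mu) = 6022.5464 s
lifetime = N*P = 268060.6981 * 6022.5464 = 1.614408e+09 s = 18685.2776 days
years = 18685.2776 / 365.25 = 51.1575 years

51.1575 years


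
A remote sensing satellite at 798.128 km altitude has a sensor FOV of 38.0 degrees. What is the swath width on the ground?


FOV = 38.0 deg = 0.6632251 rad
swath = 2 * alt * tan(FOV/2) = 2 * 798.128 * tan(0.3316126)
swath = 2 * 798.128 * 0.3443276
swath = 549.6350 km

549.6350 km


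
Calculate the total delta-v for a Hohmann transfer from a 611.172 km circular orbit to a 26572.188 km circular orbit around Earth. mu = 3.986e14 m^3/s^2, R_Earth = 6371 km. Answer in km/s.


r1 = 6982.1720 km = 6.982172e+06 m
r2 = 32943.1880 km = 3.2943188e+07 m
dv1 = sqrt(mu/r1)*(sqrt(2*r2/(r1+r2)) - 1) = 2150.4679 m/s
dv2 = sqrt(mu/r2)*(1 - sqrt(2*r1/(r1+r2))) = 1421.2734 m/s
total dv = |dv1| + |dv2| = 2150.4679 + 1421.2734 = 3571.7414 m/s = 3.5717 km/s

3.5717 km/s


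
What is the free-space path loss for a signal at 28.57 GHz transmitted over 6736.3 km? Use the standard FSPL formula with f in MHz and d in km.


f = 28.57 GHz = 28570.0000 MHz
d = 6736.3 km
FSPL = 32.44 + 20*log10(28570.0000) + 20*log10(6736.3)
FSPL = 32.44 + 89.1182 + 76.5684
FSPL = 198.1266 dB

198.1266 dB


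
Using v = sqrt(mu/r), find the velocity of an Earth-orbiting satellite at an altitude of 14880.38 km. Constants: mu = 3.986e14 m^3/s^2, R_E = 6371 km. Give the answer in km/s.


r = R_E + alt = 6371.0 + 14880.38 = 21251.3800 km = 2.125138e+07 m
v = sqrt(mu/r) = sqrt(3.986e14 / 2.125138e+07) = 4330.8693 m/s = 4.3309 km/s

4.3309 km/s


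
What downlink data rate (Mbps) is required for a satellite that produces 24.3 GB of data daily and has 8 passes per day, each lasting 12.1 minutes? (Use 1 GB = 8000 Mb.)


total contact time = 8 * 12.1 * 60 = 5808.0000 s
data = 24.3 GB = 194400.0000 Mb
rate = 194400.0000 / 5808.0000 = 33.4711 Mbps

33.4711 Mbps


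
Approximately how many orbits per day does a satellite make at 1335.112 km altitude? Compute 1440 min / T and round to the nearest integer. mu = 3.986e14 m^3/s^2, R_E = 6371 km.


r = 7.706112e+06 m
T = 2*pi*sqrt(r^3/mu) = 6732.3114 s = 112.2052 min
revs/day = 1440 / 112.2052 = 12.8336
Rounded: 13 revolutions per day

13 revolutions per day


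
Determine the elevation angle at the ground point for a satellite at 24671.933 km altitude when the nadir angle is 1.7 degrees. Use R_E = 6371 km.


r = R_E + alt = 31042.9330 km
Law of sines in the satellite / Earth-center / ground-point triangle:
  sin(nadir)/R_E = sin(90 + el)/r  =>  cos(el) = (r/R_E)*sin(nadir)
cos(el) = (31042.9330 / 6371.0000) * sin(1.7 deg) = 0.1445499
el = arccos(0.1445499) = 81.6888 deg
(Earth-central angle = 90 - nadir - el = 6.6112 deg)

81.6888 degrees


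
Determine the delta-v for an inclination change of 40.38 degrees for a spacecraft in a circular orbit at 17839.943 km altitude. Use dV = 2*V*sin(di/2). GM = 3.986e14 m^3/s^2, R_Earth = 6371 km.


r = 24210.9430 km = 2.4210943e+07 m
V = sqrt(mu/r) = 4057.5399 m/s
di = 40.38 deg = 0.704764 rad
dV = 2*V*sin(di/2) = 2*4057.5399*sin(0.352382)
dV = 2800.7931 m/s = 2.8008 km/s

2.8008 km/s


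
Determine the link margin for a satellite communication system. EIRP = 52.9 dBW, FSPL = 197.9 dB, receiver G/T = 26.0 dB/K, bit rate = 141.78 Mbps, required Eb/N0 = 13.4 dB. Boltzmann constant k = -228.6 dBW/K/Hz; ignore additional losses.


C/N0 = EIRP - FSPL + G/T - k = 52.9 - 197.9 + 26.0 - (-228.6)
C/N0 = 109.6000 dB-Hz
R_b = 141.78 Mbps = 1.4178e+08 bps -> 10*log10(R_b) = 81.5161 dB-Hz
Eb/N0 = C/N0 - 10*log10(R_b) = 109.6000 - 81.5161 = 28.0839 dB
Margin = Eb/N0 - Eb/N0_req = 28.0839 - 13.4 = 14.6839 dB (link closes)

14.6839 dB


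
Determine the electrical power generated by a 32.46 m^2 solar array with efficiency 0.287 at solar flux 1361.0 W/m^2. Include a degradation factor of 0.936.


P = area * eta * S * degradation
P = 32.46 * 0.287 * 1361.0 * 0.936
P = 11867.6406 W

11867.6406 W


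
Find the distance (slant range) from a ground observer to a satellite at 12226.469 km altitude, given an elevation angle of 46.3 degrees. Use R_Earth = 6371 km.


h = 12226.469 km, el = 46.3 deg
d = -R_E*sin(el) + sqrt((R_E*sin(el))^2 + 2*R_E*h + h^2)
d = -6371.0000*sin(0.8080874) + sqrt((6371.0000*0.7229671)^2 + 2*6371.0000*12226.469 + 12226.469^2)
d = 13463.0567 km

13463.0567 km


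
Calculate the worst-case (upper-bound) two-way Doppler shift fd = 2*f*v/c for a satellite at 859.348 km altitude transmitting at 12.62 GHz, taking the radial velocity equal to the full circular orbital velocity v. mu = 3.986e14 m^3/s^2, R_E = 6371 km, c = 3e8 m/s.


r = 7.230348e+06 m
v = sqrt(mu/r) = 7424.8733 m/s (worst-case radial velocity)
f = 12.62 GHz = 1.262e+10 Hz
fd = 2*f*v/c = 2*1.262e+10*7424.8733/3.0e+08
fd = 624679.3399 Hz

624679.3399 Hz


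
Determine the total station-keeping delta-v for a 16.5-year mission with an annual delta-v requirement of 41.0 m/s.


dV = rate * years = 41.0 * 16.5
dV = 676.5000 m/s

676.5000 m/s


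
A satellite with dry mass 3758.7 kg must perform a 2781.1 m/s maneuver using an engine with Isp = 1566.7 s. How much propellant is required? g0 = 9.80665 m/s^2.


ve = Isp * g0 = 1566.7 * 9.80665 = 15364.078555 m/s
mass ratio = exp(dv/ve) = exp(2781.1/15364.078555) = 1.19843092
m_prop = m_dry * (mr - 1) = 3758.7 * (1.19843092 - 1)
m_prop = 745.8423 kg

745.8423 kg


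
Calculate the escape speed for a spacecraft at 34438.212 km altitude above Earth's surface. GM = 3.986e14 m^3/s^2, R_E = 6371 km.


r = 6371.0 + 34438.212 = 40809.2120 km = 4.0809212e+07 m
v_esc = sqrt(2*mu/r) = sqrt(2*3.986e14 / 4.0809212e+07)
v_esc = 4419.8196 m/s = 4.4198 km/s

4.4198 km/s


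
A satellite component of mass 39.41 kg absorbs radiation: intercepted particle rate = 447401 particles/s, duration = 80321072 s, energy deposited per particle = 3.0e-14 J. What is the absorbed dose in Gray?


Total energy deposited = rate * time * E_per
  = 447401 * 80321072 * 3.0e-14 = 1.0781 J
Dose = E_total / mass = 1.0781 / 39.41
Dose = 0.02735529 Gy

0.0274 Gy
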